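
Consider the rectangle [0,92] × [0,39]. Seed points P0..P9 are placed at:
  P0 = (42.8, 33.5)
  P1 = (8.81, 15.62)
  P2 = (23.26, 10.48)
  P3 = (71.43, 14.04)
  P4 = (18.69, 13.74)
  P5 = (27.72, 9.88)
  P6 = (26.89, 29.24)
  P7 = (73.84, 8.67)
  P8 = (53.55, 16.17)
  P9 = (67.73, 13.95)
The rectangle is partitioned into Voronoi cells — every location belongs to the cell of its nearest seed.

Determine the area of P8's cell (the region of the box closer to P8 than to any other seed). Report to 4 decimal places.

1. box [0,92]×[0,39]: [(0, 0) (92, 0) (92, 39) (0, 39)]
2. ⊥bis P8·P0 via (48.175,24.835): [(8.1387, 0) (92, 0) (92, 39) (71.0103, 39)]  |A|=2044.5951
3. ⊥bis P8·P1 via (31.18,15.895): [(31.1995, 14.3049) (31.3754, 0) (92, 0) (92, 39) (71.0103, 39)]  |A|=1878.3952
4. ⊥bis P8·P2 via (38.405,13.325): [(37.4881, 18.2058) (40.9081, 0) (92, 0) (92, 39) (71.0103, 39)]  |A|=1746.298
5. ⊥bis P8·P3 via (62.49,15.105): [(64.8838, 35.1997) (37.4881, 18.2058) (40.9081, 0) (60.6906, 0)]  |A|=626.608
6. ⊥bis P8·P4 via (36.12,14.955): [(64.8838, 35.1997) (37.4881, 18.2058) (40.9081, 0) (60.6906, 0)]  |A|=626.608
7. ⊥bis P8·P5 via (40.635,13.025): [(64.8838, 35.1997) (39.126, 19.2218) (43.8068, 0) (60.6906, 0)]  |A|=582.1026
8. ⊥bis P8·P6 via (40.22,22.705): [(64.8838, 35.1997) (39.126, 19.2218) (43.8068, 0) (60.6906, 0)]  |A|=582.1026
9. ⊥bis P8·P7 via (63.695,12.42): [(61.445, 6.3331) (64.8838, 35.1997) (39.126, 19.2218) (43.8068, 0) (59.1041, 0)]  |A|=577.0789
10. ⊥bis P8·P9 via (60.64,15.06): [(63.6757, 34.4503) (39.126, 19.2218) (43.8068, 0) (58.2822, 0)]  |A|=520.9271
11. canonical 4-gon: [(63.6757, 34.4503) (39.126, 19.2218) (43.8068, 0) (58.2822, 0)]
12. shoelace: 520.9271

Area of P8's cell: 520.9271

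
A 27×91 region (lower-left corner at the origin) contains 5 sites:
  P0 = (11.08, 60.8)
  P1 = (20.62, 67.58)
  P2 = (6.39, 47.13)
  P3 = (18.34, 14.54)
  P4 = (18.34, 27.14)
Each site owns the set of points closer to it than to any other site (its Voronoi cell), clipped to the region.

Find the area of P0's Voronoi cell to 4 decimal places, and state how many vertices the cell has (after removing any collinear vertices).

Area of P0's cell: 409.4941 (4 vertices)

1. box [0,27]×[0,91]: [(0, 0) (27, 0) (27, 91) (0, 91)]
2. ⊥bis P0·P1 via (15.85,64.19): [(0, 86.4922) (0, 0) (27, 0) (27, 48.5011)]  |A|=1822.4092
3. ⊥bis P0·P2 via (8.735,53.965): [(0, 86.4922) (0, 56.9619) (27, 47.6985) (27, 48.5011)]  |A|=409.4941
4. ⊥bis P0·P3 via (14.71,37.67): [(0, 86.4922) (0, 56.9619) (27, 47.6985) (27, 48.5011)]  |A|=409.4941
5. ⊥bis P0·P4 via (14.71,43.97): [(0, 86.4922) (0, 56.9619) (27, 47.6985) (27, 48.5011)]  |A|=409.4941
6. canonical 4-gon: [(0, 86.4922) (0, 56.9619) (27, 47.6985) (27, 48.5011)]
7. shoelace: 409.4941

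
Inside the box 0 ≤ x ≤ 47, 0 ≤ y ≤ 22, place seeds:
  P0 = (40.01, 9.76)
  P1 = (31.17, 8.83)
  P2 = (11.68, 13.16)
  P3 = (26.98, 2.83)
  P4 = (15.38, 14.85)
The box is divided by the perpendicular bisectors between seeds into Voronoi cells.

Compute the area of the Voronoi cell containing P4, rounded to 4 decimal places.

Area of P4's cell: 163.3958

1. box [0,47]×[0,22]: [(0, 0) (47, 0) (47, 22) (0, 22)]
2. ⊥bis P4·P0 via (27.695,12.305): [(0, 0) (25.1521, 0) (29.6986, 22) (0, 22)]  |A|=603.3568
3. ⊥bis P4·P1 via (23.275,11.84): [(0, 0) (18.761, 0) (27.1485, 22) (0, 22)]  |A|=505.0044
4. ⊥bis P4·P2 via (13.53,14.005): [(19.2914, 1.3913) (27.1485, 22) (9.8782, 22)]  |A|=177.9593
5. ⊥bis P4·P3 via (21.18,8.84): [(17.5078, 5.2961) (22.685, 10.2924) (27.1485, 22) (9.8782, 22)]  |A|=163.3958
6. canonical 4-gon: [(17.5078, 5.2961) (22.685, 10.2924) (27.1485, 22) (9.8782, 22)]
7. shoelace: 163.3958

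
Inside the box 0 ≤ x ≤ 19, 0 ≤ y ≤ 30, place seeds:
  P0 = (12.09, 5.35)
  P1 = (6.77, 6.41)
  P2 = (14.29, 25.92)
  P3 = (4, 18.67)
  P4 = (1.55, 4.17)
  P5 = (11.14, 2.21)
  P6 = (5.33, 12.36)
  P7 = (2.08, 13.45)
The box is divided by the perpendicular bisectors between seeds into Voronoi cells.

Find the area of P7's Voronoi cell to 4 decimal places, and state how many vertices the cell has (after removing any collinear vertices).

1. box [0,19]×[0,30]: [(0, 0) (19, 0) (19, 30) (0, 30)]
2. ⊥bis P7·P0 via (7.085,9.4): [(0, 0.6443) (19, 24.1246) (19, 30) (0, 30)]  |A|=334.6952
3. ⊥bis P7·P1 via (4.425,9.93): [(0, 6.9821) (11.1265, 14.3945) (19, 24.1246) (19, 30) (0, 30)]  |A|=299.4367
4. ⊥bis P7·P2 via (8.185,19.685): [(0, 27.6993) (0, 6.9821) (11.1265, 14.3945) (12.2147, 15.7393)]  |A|=129.976
5. ⊥bis P7·P3 via (3.04,16.06): [(0, 17.1782) (0, 6.9821) (9.8607, 13.5512)]  |A|=50.2702
6. ⊥bis P7·P4 via (1.815,8.81): [(0, 17.1782) (0, 8.9137) (2.6705, 8.7611) (9.8607, 13.5512)]  |A|=47.6911
7. ⊥bis P7·P5 via (6.61,7.83): [(0, 17.1782) (0, 8.9137) (2.6705, 8.7611) (9.8607, 13.5512)]  |A|=47.6911
8. ⊥bis P7·P6 via (3.705,12.905): [(4.5739, 15.4958) (0, 17.1782) (0, 8.9137) (2.3219, 8.7811)]  |A|=26.8453
9. canonical 4-gon: [(4.5739, 15.4958) (0, 17.1782) (0, 8.9137) (2.3219, 8.7811)]
10. shoelace: 26.8453

Area of P7's cell: 26.8453 (4 vertices)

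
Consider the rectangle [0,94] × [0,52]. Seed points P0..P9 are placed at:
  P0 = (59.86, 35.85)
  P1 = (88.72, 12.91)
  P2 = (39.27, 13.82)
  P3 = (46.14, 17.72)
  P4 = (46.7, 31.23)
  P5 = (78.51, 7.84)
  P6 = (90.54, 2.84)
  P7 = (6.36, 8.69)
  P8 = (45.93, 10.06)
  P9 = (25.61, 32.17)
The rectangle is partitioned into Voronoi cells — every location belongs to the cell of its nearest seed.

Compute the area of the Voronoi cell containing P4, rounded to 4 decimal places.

Area of P4's cell: 417.2067

1. box [0,94]×[0,52]: [(0, 0) (94, 0) (94, 52) (0, 52)]
2. ⊥bis P4·P0 via (53.28,33.54): [(0, 0) (65.0547, 0) (46.7994, 52) (0, 52)]  |A|=2908.2051
3. ⊥bis P4·P1 via (67.71,22.07): [(0, 0) (58.0879, 0) (61.9471, 8.8519) (46.7994, 52) (0, 52)]  |A|=2877.3705
4. ⊥bis P4·P2 via (42.985,22.525): [(0, 40.8695) (59.6427, 15.4161) (46.7994, 52) (0, 52)]  |A|=1187.9771
5. ⊥bis P4·P3 via (46.42,24.475): [(0, 40.8695) (37.5547, 24.8425) (56.6107, 24.0526) (46.7994, 52) (0, 52)]  |A|=1106.8858
6. ⊥bis P4·P5 via (62.605,19.535): [(0, 40.8695) (37.5547, 24.8425) (56.6107, 24.0526) (46.7994, 52) (0, 52)]  |A|=1106.8858
7. ⊥bis P4·P6 via (68.62,17.035): [(0, 40.8695) (37.5547, 24.8425) (56.6107, 24.0526) (46.7994, 52) (0, 52)]  |A|=1106.8858
8. ⊥bis P4·P7 via (26.53,19.96): [(19.4956, 32.5495) (37.5547, 24.8425) (56.6107, 24.0526) (46.7994, 52) (8.6276, 52)]  |A|=914.4823
9. ⊥bis P4·P8 via (46.315,20.645): [(19.4956, 32.5495) (37.5547, 24.8425) (56.6107, 24.0526) (46.7994, 52) (8.6276, 52)]  |A|=914.4823
10. ⊥bis P4·P9 via (36.155,31.7): [(35.8812, 25.5567) (37.5547, 24.8425) (56.6107, 24.0526) (46.7994, 52) (37.0598, 52)]  |A|=417.2067
11. canonical 5-gon: [(35.8812, 25.5567) (37.5547, 24.8425) (56.6107, 24.0526) (46.7994, 52) (37.0598, 52)]
12. shoelace: 417.2067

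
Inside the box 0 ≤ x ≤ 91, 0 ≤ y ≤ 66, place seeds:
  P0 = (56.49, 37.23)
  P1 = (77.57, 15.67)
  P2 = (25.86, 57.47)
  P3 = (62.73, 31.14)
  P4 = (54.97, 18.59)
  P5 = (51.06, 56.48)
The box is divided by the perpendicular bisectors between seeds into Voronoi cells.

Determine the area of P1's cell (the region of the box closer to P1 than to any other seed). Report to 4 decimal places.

1. box [0,91]×[0,66]: [(0, 0) (91, 0) (91, 66) (0, 66)]
2. ⊥bis P1·P0 via (67.03,26.45): [(39.9777, 0) (91, 0) (91, 49.8863)]  |A|=1272.6575
3. ⊥bis P1·P2 via (51.715,36.57): [(39.9777, 0) (91, 0) (91, 49.8863)]  |A|=1272.6575
4. ⊥bis P1·P3 via (70.15,23.405): [(45.7514, 0) (91, 0) (91, 43.4059)]  |A|=982.0284
5. ⊥bis P1·P4 via (66.27,17.13): [(66.6465, 20.0442) (64.0567, 0) (91, 0) (91, 43.4059)]  |A|=798.5703
6. ⊥bis P1·P5 via (64.315,36.075): [(66.6465, 20.0442) (64.0567, 0) (91, 0) (91, 43.4059)]  |A|=798.5703
7. canonical 4-gon: [(66.6465, 20.0442) (64.0567, 0) (91, 0) (91, 43.4059)]
8. shoelace: 798.5703

Area of P1's cell: 798.5703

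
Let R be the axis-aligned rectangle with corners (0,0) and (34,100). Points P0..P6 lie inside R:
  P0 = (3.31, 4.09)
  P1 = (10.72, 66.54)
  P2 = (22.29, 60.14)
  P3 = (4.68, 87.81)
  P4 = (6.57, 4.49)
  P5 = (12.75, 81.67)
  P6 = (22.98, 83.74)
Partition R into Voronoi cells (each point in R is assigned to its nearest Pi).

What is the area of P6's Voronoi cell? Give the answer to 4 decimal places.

1. box [0,34]×[0,100]: [(0, 0) (34, 0) (34, 100) (0, 100)]
2. ⊥bis P6·P0 via (13.145,43.915): [(0, 47.1612) (34, 38.7647) (34, 100) (0, 100)]  |A|=1939.2584
3. ⊥bis P6·P1 via (16.85,75.14): [(0, 87.1505) (34, 62.9156) (34, 100) (0, 100)]  |A|=848.8752
4. ⊥bis P6·P2 via (22.635,71.94): [(0, 87.1505) (21.284, 71.9795) (34, 71.6077) (34, 100) (0, 100)]  |A|=793.6109
5. ⊥bis P6·P3 via (13.83,85.775): [(12.2016, 78.4533) (21.284, 71.9795) (34, 71.6077) (34, 100) (16.9937, 100)]  |A|=532.1397
6. ⊥bis P6·P4 via (14.775,44.115): [(12.2016, 78.4533) (21.284, 71.9795) (34, 71.6077) (34, 100) (16.9937, 100)]  |A|=532.1397
7. ⊥bis P6·P5 via (17.865,82.705): [(15.6175, 93.8122) (19.8248, 73.0196) (21.284, 71.9795) (34, 71.6077) (34, 100) (16.9937, 100)]  |A|=464.3175
8. canonical 6-gon: [(15.6175, 93.8122) (19.8248, 73.0196) (21.284, 71.9795) (34, 71.6077) (34, 100) (16.9937, 100)]
9. shoelace: 464.3175

Area of P6's cell: 464.3175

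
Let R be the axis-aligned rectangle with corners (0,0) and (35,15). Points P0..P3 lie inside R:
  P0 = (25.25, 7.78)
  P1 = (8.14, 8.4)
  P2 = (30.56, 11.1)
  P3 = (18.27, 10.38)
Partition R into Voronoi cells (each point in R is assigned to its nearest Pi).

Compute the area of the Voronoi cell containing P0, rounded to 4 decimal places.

Area of P0's cell: 119.1974

1. box [0,35]×[0,15]: [(0, 0) (35, 0) (35, 15) (0, 15)]
2. ⊥bis P0·P1 via (16.695,8.09): [(16.4018, 0) (35, 0) (35, 15) (16.9454, 15)]  |A|=274.8957
3. ⊥bis P0·P2 via (27.905,9.44): [(16.4018, 0) (33.8072, 0) (24.4287, 15) (16.9454, 15)]  |A|=186.665
4. ⊥bis P0·P3 via (21.76,9.08): [(18.3778, 0) (33.8072, 0) (24.4287, 15) (23.9652, 15)]  |A|=119.1974
5. canonical 4-gon: [(18.3778, 0) (33.8072, 0) (24.4287, 15) (23.9652, 15)]
6. shoelace: 119.1974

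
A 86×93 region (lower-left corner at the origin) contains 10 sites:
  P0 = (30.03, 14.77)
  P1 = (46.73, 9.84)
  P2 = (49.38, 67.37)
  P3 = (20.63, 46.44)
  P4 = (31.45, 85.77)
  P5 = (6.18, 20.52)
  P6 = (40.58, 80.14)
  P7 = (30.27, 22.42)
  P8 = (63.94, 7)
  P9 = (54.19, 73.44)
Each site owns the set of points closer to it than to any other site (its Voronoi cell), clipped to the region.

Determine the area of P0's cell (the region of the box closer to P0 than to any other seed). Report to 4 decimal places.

1. box [0,86]×[0,93]: [(0, 0) (86, 0) (86, 93) (0, 93)]
2. ⊥bis P0·P1 via (38.38,12.305): [(0, 0) (34.7474, 0) (62.2019, 93) (0, 93)]  |A|=4508.1463
3. ⊥bis P0·P2 via (39.705,41.07): [(0, 55.6763) (0, 0) (34.7474, 0) (46.1696, 38.6918)]  |A|=1957.4992
4. ⊥bis P0·P3 via (25.33,30.605): [(0, 23.0868) (0, 0) (34.7474, 0) (45.5544, 36.6078)]  |A|=1161.8669
5. ⊥bis P0·P4 via (30.74,50.27): [(0, 23.0868) (0, 0) (34.7474, 0) (45.5544, 36.6078)]  |A|=1161.8669
6. ⊥bis P0·P5 via (18.105,17.645): [(20.9135, 29.2941) (13.851, 0) (34.7474, 0) (45.5544, 36.6078)]  |A|=717.5783
7. ⊥bis P0·P6 via (35.305,47.455): [(20.9135, 29.2941) (13.851, 0) (34.7474, 0) (45.5544, 36.6078)]  |A|=717.5783
8. ⊥bis P0·P7 via (30.15,18.595): [(18.4227, 18.9629) (13.851, 0) (34.7474, 0) (40.1443, 18.2815)]  |A|=398.5189
9. ⊥bis P0·P8 via (46.985,10.885): [(18.4227, 18.9629) (13.851, 0) (34.7474, 0) (40.1443, 18.2815)]  |A|=398.5189
10. ⊥bis P0·P9 via (42.11,44.105): [(18.4227, 18.9629) (13.851, 0) (34.7474, 0) (40.1443, 18.2815)]  |A|=398.5189
11. canonical 4-gon: [(18.4227, 18.9629) (13.851, 0) (34.7474, 0) (40.1443, 18.2815)]
12. shoelace: 398.5189

Area of P0's cell: 398.5189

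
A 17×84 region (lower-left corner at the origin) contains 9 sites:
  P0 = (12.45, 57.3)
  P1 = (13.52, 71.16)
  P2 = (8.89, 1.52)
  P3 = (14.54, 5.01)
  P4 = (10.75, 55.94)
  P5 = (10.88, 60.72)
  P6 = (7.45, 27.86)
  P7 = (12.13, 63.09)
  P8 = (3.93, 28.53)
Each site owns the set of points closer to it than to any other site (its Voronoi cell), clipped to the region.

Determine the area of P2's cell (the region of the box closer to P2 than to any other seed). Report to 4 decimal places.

Area of P2's cell: 132.9667

1. box [0,17]×[0,84]: [(0, 0) (17, 0) (17, 84) (0, 84)]
2. ⊥bis P2·P0 via (10.67,29.41): [(0, 30.091) (0, 0) (17, 0) (17, 29.006)]  |A|=502.3244
3. ⊥bis P2·P1 via (11.205,36.34): [(0, 30.091) (0, 0) (17, 0) (17, 29.006)]  |A|=502.3244
4. ⊥bis P2·P3 via (11.715,3.265): [(0, 22.2305) (0, 0) (13.7318, 0)]  |A|=152.6326
5. ⊥bis P2·P4 via (9.82,28.73): [(0, 22.2305) (0, 0) (13.7318, 0)]  |A|=152.6326
6. ⊥bis P2·P5 via (9.885,31.12): [(0, 22.2305) (0, 0) (13.7318, 0)]  |A|=152.6326
7. ⊥bis P2·P6 via (8.17,14.69): [(4.7725, 14.5043) (0, 14.2433) (0, 0) (13.7318, 0)]  |A|=133.573
8. ⊥bis P2·P7 via (10.51,32.305): [(4.7725, 14.5043) (0, 14.2433) (0, 0) (13.7318, 0)]  |A|=133.573
9. ⊥bis P2·P8 via (6.41,15.025): [(4.7725, 14.5043) (3.0663, 14.411) (0, 13.8479) (0, 0) (13.7318, 0)]  |A|=132.9667
10. canonical 5-gon: [(4.7725, 14.5043) (3.0663, 14.411) (0, 13.8479) (0, 0) (13.7318, 0)]
11. shoelace: 132.9667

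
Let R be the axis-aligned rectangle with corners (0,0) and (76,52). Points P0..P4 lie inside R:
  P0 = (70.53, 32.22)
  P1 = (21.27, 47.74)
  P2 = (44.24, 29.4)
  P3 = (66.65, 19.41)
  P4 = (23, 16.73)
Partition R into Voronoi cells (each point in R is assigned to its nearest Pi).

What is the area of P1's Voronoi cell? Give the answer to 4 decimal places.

1. box [0,76]×[0,52]: [(0, 0) (76, 0) (76, 52) (0, 52)]
2. ⊥bis P1·P0 via (45.9,39.98): [(0, 0) (33.3038, 0) (49.6871, 52) (0, 52)]  |A|=2157.7619
3. ⊥bis P1·P2 via (32.755,38.57): [(0, 0) (1.9594, 0) (43.478, 52) (0, 52)]  |A|=1181.3724
4. ⊥bis P1·P3 via (43.96,33.575): [(0, 0) (1.9594, 0) (43.478, 52) (0, 52)]  |A|=1181.3724
5. ⊥bis P1·P4 via (22.135,32.235): [(0, 31.0001) (27.9562, 32.5598) (43.478, 52) (0, 52)]  |A|=716.1496
6. canonical 4-gon: [(0, 31.0001) (27.9562, 32.5598) (43.478, 52) (0, 52)]
7. shoelace: 716.1496

Area of P1's cell: 716.1496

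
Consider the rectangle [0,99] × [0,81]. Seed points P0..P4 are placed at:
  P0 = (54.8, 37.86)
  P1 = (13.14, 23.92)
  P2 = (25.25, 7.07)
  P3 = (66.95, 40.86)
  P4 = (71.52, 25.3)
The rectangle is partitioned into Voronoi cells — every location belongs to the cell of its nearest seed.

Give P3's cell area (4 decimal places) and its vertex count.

Area of P3's cell: 1912.3869 (4 vertices)

1. box [0,99]×[0,81]: [(0, 0) (99, 0) (99, 81) (0, 81)]
2. ⊥bis P3·P0 via (60.875,39.36): [(70.5935, 0) (99, 0) (99, 81) (50.5935, 81)]  |A|=3110.925
3. ⊥bis P3·P1 via (40.045,32.39): [(70.5935, 0) (99, 0) (99, 81) (50.5935, 81)]  |A|=3110.925
4. ⊥bis P3·P2 via (46.1,23.965): [(70.5935, 0) (99, 0) (99, 81) (50.5935, 81)]  |A|=3110.925
5. ⊥bis P3·P4 via (69.235,33.08): [(62.886, 31.2153) (99, 41.822) (99, 81) (50.5935, 81)]  |A|=1912.3869
6. canonical 4-gon: [(62.886, 31.2153) (99, 41.822) (99, 81) (50.5935, 81)]
7. shoelace: 1912.3869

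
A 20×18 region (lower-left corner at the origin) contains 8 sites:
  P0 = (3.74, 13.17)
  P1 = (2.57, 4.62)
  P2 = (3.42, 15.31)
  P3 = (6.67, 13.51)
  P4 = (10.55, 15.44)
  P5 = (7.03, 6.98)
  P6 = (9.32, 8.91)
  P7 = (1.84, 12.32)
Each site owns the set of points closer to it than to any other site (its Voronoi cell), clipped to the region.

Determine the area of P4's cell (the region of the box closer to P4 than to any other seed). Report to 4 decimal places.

1. box [0,20]×[0,18]: [(0, 0) (20, 0) (20, 18) (0, 18)]
2. ⊥bis P4·P0 via (7.145,14.305): [(11.9133, 0) (20, 0) (20, 18) (5.9133, 18)]  |A|=199.56
3. ⊥bis P4·P1 via (6.56,10.03): [(9.2252, 8.0643) (20, 0.1177) (20, 18) (5.9133, 18)]  |A|=166.3192
4. ⊥bis P4·P2 via (6.985,15.375): [(6.9964, 14.7509) (9.2252, 8.0643) (20, 0.1177) (20, 18) (6.9371, 18)]  |A|=164.6559
5. ⊥bis P4·P3 via (8.61,14.475): [(6.9402, 17.8319) (13.29, 5.0665) (20, 0.1177) (20, 18) (6.9371, 18)]  |A|=144.9837
6. ⊥bis P4·P5 via (8.79,11.21): [(6.9402, 17.8319) (10.611, 10.4523) (20, 6.5458) (20, 18) (6.9371, 18)]  |A|=103.3662
7. ⊥bis P4·P6 via (9.935,12.175): [(6.9402, 17.8319) (9.7354, 12.2126) (20, 10.2791) (20, 18) (6.9371, 18)]  |A|=77.6522
8. ⊥bis P4·P7 via (6.195,13.88): [(6.9402, 17.8319) (9.7354, 12.2126) (20, 10.2791) (20, 18) (6.9371, 18)]  |A|=77.6522
9. canonical 5-gon: [(6.9402, 17.8319) (9.7354, 12.2126) (20, 10.2791) (20, 18) (6.9371, 18)]
10. shoelace: 77.6522

Area of P4's cell: 77.6522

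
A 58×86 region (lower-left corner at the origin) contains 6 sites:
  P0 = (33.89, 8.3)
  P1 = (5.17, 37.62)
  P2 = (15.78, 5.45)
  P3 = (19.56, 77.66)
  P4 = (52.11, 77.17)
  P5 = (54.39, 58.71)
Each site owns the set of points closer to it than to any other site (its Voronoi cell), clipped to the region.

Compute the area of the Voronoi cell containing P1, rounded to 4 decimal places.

1. box [0,58]×[0,86]: [(0, 0) (58, 0) (58, 86) (0, 86)]
2. ⊥bis P1·P0 via (19.53,22.96): [(0, 3.8297) (58, 60.6428) (58, 86) (0, 86)]  |A|=3118.3
3. ⊥bis P1·P2 via (10.475,21.535): [(0, 18.0802) (21.9332, 25.314) (58, 60.6428) (58, 86) (0, 86)]  |A|=2962.0195
4. ⊥bis P1·P3 via (12.365,57.64): [(0, 62.0839) (0, 18.0802) (21.9332, 25.314) (43.5081, 46.4474)]  |A|=1110.9854
5. ⊥bis P1·P4 via (28.64,57.395): [(35.4126, 49.3569) (0, 62.0839) (0, 18.0802) (21.9332, 25.314) (40.416, 43.4186)]  |A|=1094.2272
6. ⊥bis P1·P5 via (29.78,48.165): [(28.1511, 51.9666) (0, 62.0839) (0, 18.0802) (21.9332, 25.314) (34.3569, 37.4835)]  |A|=1016.9013
7. canonical 5-gon: [(28.1511, 51.9666) (0, 62.0839) (0, 18.0802) (21.9332, 25.314) (34.3569, 37.4835)]
8. shoelace: 1016.9013

Area of P1's cell: 1016.9013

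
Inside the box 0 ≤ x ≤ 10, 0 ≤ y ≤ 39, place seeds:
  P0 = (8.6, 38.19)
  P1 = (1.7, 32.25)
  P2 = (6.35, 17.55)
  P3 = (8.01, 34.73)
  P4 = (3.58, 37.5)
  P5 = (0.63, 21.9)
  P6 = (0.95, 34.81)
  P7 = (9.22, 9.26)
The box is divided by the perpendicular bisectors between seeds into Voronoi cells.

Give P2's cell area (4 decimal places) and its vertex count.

1. box [0,10]×[0,39]: [(0, 0) (10, 0) (10, 39) (0, 39)]
2. ⊥bis P2·P0 via (7.475,27.87): [(0, 28.6849) (0, 0) (10, 0) (10, 27.5947)]  |A|=281.398
3. ⊥bis P2·P1 via (4.025,24.9): [(0, 23.6268) (0, 0) (10, 0) (10, 26.7901)]  |A|=252.0842
4. ⊥bis P2·P3 via (7.18,26.14): [(7.766, 26.0834) (0, 23.6268) (0, 0) (10, 0) (10, 25.8675)]  |A|=251.0537
5. ⊥bis P2·P4 via (4.965,27.525): [(7.766, 26.0834) (0, 23.6268) (0, 0) (10, 0) (10, 25.8675)]  |A|=251.0537
6. ⊥bis P2·P5 via (3.49,19.725): [(8.2872, 26.033) (0, 15.1359) (0, 0) (10, 0) (10, 25.8675)]  |A|=215.035
7. ⊥bis P2·P6 via (3.65,26.18): [(8.2872, 26.033) (0, 15.1359) (0, 0) (10, 0) (10, 25.8675)]  |A|=215.035
8. ⊥bis P2·P7 via (7.785,13.405): [(8.2872, 26.033) (0, 15.1359) (0, 10.7098) (10, 14.1718) (10, 25.8675)]  |A|=90.6267
9. canonical 5-gon: [(8.2872, 26.033) (0, 15.1359) (0, 10.7098) (10, 14.1718) (10, 25.8675)]
10. shoelace: 90.6267

Area of P2's cell: 90.6267 (5 vertices)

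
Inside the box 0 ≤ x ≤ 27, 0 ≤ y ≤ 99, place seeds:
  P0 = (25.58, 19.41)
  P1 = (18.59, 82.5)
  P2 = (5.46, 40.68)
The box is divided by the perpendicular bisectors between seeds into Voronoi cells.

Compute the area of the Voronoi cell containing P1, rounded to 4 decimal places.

Area of P1's cell: 1022.5736

1. box [0,27]×[0,99]: [(0, 0) (27, 0) (27, 99) (0, 99)]
2. ⊥bis P1·P0 via (22.085,50.955): [(0, 48.5081) (27, 51.4996) (27, 99) (0, 99)]  |A|=1322.8965
3. ⊥bis P1·P2 via (12.025,61.59): [(0, 65.3654) (27, 56.8884) (27, 99) (0, 99)]  |A|=1022.5736
4. canonical 4-gon: [(0, 65.3654) (27, 56.8884) (27, 99) (0, 99)]
5. shoelace: 1022.5736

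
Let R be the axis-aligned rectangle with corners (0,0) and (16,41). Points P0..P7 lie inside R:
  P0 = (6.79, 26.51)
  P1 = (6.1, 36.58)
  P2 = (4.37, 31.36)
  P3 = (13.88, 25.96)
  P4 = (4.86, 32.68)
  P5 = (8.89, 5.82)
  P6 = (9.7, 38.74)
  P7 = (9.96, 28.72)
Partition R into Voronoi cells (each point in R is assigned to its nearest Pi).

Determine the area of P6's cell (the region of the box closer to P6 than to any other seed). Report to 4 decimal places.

1. box [0,16]×[0,41]: [(0, 0) (16, 0) (16, 41) (0, 41)]
2. ⊥bis P6·P0 via (8.245,32.625): [(0, 34.5868) (16, 30.7798) (16, 41) (0, 41)]  |A|=133.0673
3. ⊥bis P6·P1 via (7.9,37.66): [(11.3667, 31.8822) (16, 30.7798) (16, 41) (5.896, 41)]  |A|=69.7398
4. ⊥bis P6·P2 via (7.035,35.05): [(11.325, 31.9517) (11.4479, 31.8629) (16, 30.7798) (16, 41) (5.896, 41)]  |A|=69.7374
5. ⊥bis P6·P3 via (11.79,32.35): [(11.2015, 32.1575) (16, 33.727) (16, 41) (5.896, 41)]  |A|=62.1221
6. ⊥bis P6·P4 via (7.28,35.71): [(10.7171, 32.9649) (11.575, 32.2797) (16, 33.727) (16, 41) (5.896, 41)]  |A|=61.9417
7. ⊥bis P6·P5 via (9.295,22.28): [(10.7171, 32.9649) (11.575, 32.2797) (16, 33.727) (16, 41) (5.896, 41)]  |A|=61.9417
8. ⊥bis P6·P7 via (9.83,33.73): [(10.2514, 33.7409) (16, 33.8901) (16, 41) (5.896, 41)]  |A|=57.1086
9. canonical 4-gon: [(10.2514, 33.7409) (16, 33.8901) (16, 41) (5.896, 41)]
10. shoelace: 57.1086

Area of P6's cell: 57.1086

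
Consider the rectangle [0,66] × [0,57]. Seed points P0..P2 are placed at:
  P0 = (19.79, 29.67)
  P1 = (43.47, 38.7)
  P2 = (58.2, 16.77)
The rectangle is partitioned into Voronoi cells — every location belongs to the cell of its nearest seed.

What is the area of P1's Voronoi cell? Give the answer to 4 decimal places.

1. box [0,66]×[0,57]: [(0, 0) (66, 0) (66, 57) (0, 57)]
2. ⊥bis P1·P0 via (31.63,34.185): [(44.6659, 0) (66, 0) (66, 57) (22.9299, 57)]  |A|=1835.5205
3. ⊥bis P1·P2 via (50.835,27.735): [(37.5041, 18.7809) (66, 37.9211) (66, 57) (22.9299, 57)]  |A|=1094.887
4. canonical 4-gon: [(37.5041, 18.7809) (66, 37.9211) (66, 57) (22.9299, 57)]
5. shoelace: 1094.887

Area of P1's cell: 1094.8870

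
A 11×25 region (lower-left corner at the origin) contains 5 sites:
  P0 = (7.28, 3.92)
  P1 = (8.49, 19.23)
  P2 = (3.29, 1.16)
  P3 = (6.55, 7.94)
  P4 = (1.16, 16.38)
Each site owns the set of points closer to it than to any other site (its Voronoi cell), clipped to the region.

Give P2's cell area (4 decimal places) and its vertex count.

1. box [0,11]×[0,25]: [(0, 0) (11, 0) (11, 25) (0, 25)]
2. ⊥bis P2·P0 via (5.285,2.54): [(0, 10.1803) (0, 0) (7.042, 0)]  |A|=35.8447
3. ⊥bis P2·P1 via (5.89,10.195): [(0, 10.1803) (0, 0) (7.042, 0)]  |A|=35.8447
4. ⊥bis P2·P3 via (4.92,4.55): [(3.3836, 5.2887) (0, 6.9157) (0, 0) (7.042, 0)]  |A|=30.3216
5. ⊥bis P2·P4 via (2.225,8.77): [(3.3836, 5.2887) (0, 6.9157) (0, 0) (7.042, 0)]  |A|=30.3216
6. canonical 4-gon: [(3.3836, 5.2887) (0, 6.9157) (0, 0) (7.042, 0)]
7. shoelace: 30.3216

Area of P2's cell: 30.3216 (4 vertices)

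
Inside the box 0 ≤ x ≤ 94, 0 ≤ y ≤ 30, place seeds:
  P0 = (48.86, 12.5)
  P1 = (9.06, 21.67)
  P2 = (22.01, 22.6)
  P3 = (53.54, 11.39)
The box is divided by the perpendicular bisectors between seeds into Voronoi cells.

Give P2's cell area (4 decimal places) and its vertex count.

1. box [0,94]×[0,30]: [(0, 0) (94, 0) (94, 30) (0, 30)]
2. ⊥bis P2·P0 via (35.435,17.55): [(0, 0) (28.8333, 0) (40.1182, 30) (0, 30)]  |A|=1034.2735
3. ⊥bis P2·P1 via (15.535,22.135): [(17.1246, 0) (28.8333, 0) (40.1182, 30) (14.9702, 30)]  |A|=552.8515
4. ⊥bis P2·P3 via (37.775,16.995): [(17.1246, 0) (28.8333, 0) (40.1182, 30) (14.9702, 30)]  |A|=552.8515
5. canonical 4-gon: [(17.1246, 0) (28.8333, 0) (40.1182, 30) (14.9702, 30)]
6. shoelace: 552.8515

Area of P2's cell: 552.8515 (4 vertices)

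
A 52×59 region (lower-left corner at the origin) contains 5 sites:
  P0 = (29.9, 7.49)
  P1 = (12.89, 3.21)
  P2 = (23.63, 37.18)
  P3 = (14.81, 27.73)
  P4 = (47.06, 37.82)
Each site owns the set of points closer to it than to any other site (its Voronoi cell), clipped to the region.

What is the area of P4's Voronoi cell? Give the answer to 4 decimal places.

1. box [0,52]×[0,59]: [(0, 0) (52, 0) (52, 59) (0, 59)]
2. ⊥bis P4·P0 via (38.48,22.655): [(0, 44.4261) (52, 15.0057) (52, 59) (0, 59)]  |A|=1522.7737
3. ⊥bis P4·P1 via (29.975,20.515): [(0, 50.1089) (13.4821, 36.7982) (52, 15.0057) (52, 59) (0, 59)]  |A|=1484.4653
4. ⊥bis P4·P2 via (35.345,37.5): [(35.7077, 24.2235) (52, 15.0057) (52, 59) (34.7577, 59)]  |A|=658.198
5. ⊥bis P4·P3 via (30.935,32.775): [(35.7077, 24.2235) (52, 15.0057) (52, 59) (34.7577, 59)]  |A|=658.198
6. canonical 4-gon: [(35.7077, 24.2235) (52, 15.0057) (52, 59) (34.7577, 59)]
7. shoelace: 658.198

Area of P4's cell: 658.1980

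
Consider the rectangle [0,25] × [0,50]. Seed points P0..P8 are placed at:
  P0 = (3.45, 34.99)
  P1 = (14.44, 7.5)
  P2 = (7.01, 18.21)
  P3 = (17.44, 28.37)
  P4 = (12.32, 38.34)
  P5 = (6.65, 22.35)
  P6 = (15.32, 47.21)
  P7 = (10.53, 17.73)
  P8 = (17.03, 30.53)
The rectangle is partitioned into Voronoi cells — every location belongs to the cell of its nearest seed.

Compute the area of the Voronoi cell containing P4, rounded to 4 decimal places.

Area of P4's cell: 118.9050

1. box [0,25]×[0,50]: [(0, 0) (25, 0) (25, 50) (0, 50)]
2. ⊥bis P4·P0 via (7.885,36.665): [(21.7325, 0) (25, 0) (25, 50) (2.8487, 50)]  |A|=635.4696
3. ⊥bis P4·P1 via (13.38,22.92): [(13.0839, 22.8996) (25, 23.7188) (25, 50) (2.8487, 50)]  |A|=456.7397
4. ⊥bis P4·P2 via (9.665,28.275): [(11.2074, 27.8681) (25, 24.2299) (25, 50) (2.8487, 50)]  |A|=422.844
5. ⊥bis P4·P3 via (14.88,33.355): [(10.0683, 30.884) (25, 38.552) (25, 50) (2.8487, 50)]  |A|=297.1907
6. ⊥bis P4·P5 via (9.485,30.345): [(10.0683, 30.884) (25, 38.552) (25, 50) (2.8487, 50)]  |A|=297.1907
7. ⊥bis P4·P6 via (13.82,42.775): [(4.3703, 45.9711) (10.0683, 30.884) (25, 38.552) (25, 38.9937)]  |A|=139.0394
8. ⊥bis P4·P7 via (11.425,28.035): [(4.3703, 45.9711) (10.0683, 30.884) (25, 38.552) (25, 38.9937)]  |A|=139.0394
9. ⊥bis P4·P8 via (14.675,34.435): [(23.228, 39.5931) (4.3703, 45.9711) (9.8306, 31.5135)]  |A|=118.905
10. canonical 3-gon: [(23.228, 39.5931) (4.3703, 45.9711) (9.8306, 31.5135)]
11. shoelace: 118.905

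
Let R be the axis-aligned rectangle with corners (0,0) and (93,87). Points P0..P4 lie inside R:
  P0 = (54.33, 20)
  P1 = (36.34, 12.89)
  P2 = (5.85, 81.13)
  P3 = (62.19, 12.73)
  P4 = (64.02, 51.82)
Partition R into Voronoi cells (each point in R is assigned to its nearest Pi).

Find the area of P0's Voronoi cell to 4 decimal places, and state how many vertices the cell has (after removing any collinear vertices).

Area of P0's cell: 612.3820 (3 vertices)

1. box [0,93]×[0,87]: [(0, 0) (93, 0) (93, 87) (0, 87)]
2. ⊥bis P0·P1 via (45.335,16.445): [(51.8344, 0) (93, 0) (93, 87) (17.4503, 87)]  |A|=5077.1169
3. ⊥bis P0·P2 via (30.09,50.565): [(31.4301, 51.6278) (51.8344, 0) (93, 0) (93, 87) (76.0321, 87)]  |A|=4041.0327
4. ⊥bis P0·P3 via (58.26,16.365): [(31.4301, 51.6278) (49.2266, 6.5984) (93, 53.9243) (93, 87) (76.0321, 87)]  |A|=2724.9911
5. ⊥bis P0·P4 via (59.175,35.91): [(34.6959, 43.3645) (49.2266, 6.5984) (72.5661, 31.8321)]  |A|=612.382
6. canonical 3-gon: [(34.6959, 43.3645) (49.2266, 6.5984) (72.5661, 31.8321)]
7. shoelace: 612.382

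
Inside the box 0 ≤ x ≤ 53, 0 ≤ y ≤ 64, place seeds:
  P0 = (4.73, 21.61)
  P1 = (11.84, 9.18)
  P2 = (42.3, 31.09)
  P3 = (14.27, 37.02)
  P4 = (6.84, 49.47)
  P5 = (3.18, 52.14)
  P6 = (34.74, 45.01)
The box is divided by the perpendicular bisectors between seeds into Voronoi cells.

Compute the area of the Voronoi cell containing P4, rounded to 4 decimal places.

Area of P4's cell: 308.7217

1. box [0,53]×[0,64]: [(0, 0) (53, 0) (53, 64) (0, 64)]
2. ⊥bis P4·P0 via (5.785,35.54): [(0, 35.9781) (53, 31.9641) (53, 64) (0, 64)]  |A|=1591.53
3. ⊥bis P4·P1 via (9.34,29.325): [(0, 35.9781) (39.0932, 33.0174) (53, 34.7432) (53, 64) (0, 64)]  |A|=1572.2059
4. ⊥bis P4·P2 via (24.57,40.28): [(0, 35.9781) (21.4963, 34.3501) (36.8648, 64) (0, 64)]  |A|=847.7029
5. ⊥bis P4·P3 via (10.555,43.245): [(0, 36.9459) (33.0721, 56.6829) (36.8648, 64) (0, 64)]  |A|=582.2393
6. ⊥bis P4·P5 via (5.01,50.805): [(0, 43.9374) (0, 36.9459) (33.0721, 56.6829) (36.8648, 64) (14.6359, 64)]  |A|=435.4223
7. ⊥bis P4·P6 via (20.79,47.24): [(0, 43.9374) (0, 36.9459) (21.1634, 49.576) (23.4692, 64) (14.6359, 64)]  |A|=308.7217
8. canonical 5-gon: [(0, 43.9374) (0, 36.9459) (21.1634, 49.576) (23.4692, 64) (14.6359, 64)]
9. shoelace: 308.7217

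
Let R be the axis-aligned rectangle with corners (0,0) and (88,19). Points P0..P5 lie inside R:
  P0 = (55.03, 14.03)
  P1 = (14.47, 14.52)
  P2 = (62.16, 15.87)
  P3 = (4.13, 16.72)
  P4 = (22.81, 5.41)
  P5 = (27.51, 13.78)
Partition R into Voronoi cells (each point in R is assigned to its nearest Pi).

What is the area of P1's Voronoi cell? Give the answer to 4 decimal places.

1. box [0,88]×[0,19]: [(0, 0) (88, 0) (88, 19) (0, 19)]
2. ⊥bis P1·P0 via (34.75,14.275): [(0, 0) (34.5775, 0) (34.8071, 19) (0, 19)]  |A|=659.154
3. ⊥bis P1·P2 via (38.315,15.195): [(0, 0) (34.5775, 0) (34.8071, 19) (0, 19)]  |A|=659.154
4. ⊥bis P1·P3 via (9.3,15.62): [(5.9766, 0) (34.5775, 0) (34.8071, 19) (10.0191, 19)]  |A|=507.1944
5. ⊥bis P1·P4 via (18.64,9.965): [(5.9766, 0) (7.755, 0) (28.5092, 19) (10.0191, 19)]  |A|=192.5497
6. ⊥bis P1·P5 via (20.99,14.15): [(5.9766, 0) (7.755, 0) (20.8683, 12.0049) (21.2652, 19) (10.0191, 19)]  |A|=167.2138
7. canonical 5-gon: [(5.9766, 0) (7.755, 0) (20.8683, 12.0049) (21.2652, 19) (10.0191, 19)]
8. shoelace: 167.2138

Area of P1's cell: 167.2138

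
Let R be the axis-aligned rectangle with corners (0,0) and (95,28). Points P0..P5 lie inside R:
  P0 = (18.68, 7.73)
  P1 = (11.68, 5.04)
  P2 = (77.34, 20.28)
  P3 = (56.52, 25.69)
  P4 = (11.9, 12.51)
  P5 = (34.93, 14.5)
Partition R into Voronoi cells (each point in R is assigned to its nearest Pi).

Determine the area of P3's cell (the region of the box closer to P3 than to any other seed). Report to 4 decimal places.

1. box [0,95]×[0,28]: [(0, 0) (95, 0) (95, 28) (0, 28)]
2. ⊥bis P3·P0 via (37.6,16.71): [(45.5311, 0) (95, 0) (95, 28) (32.2414, 28)]  |A|=1571.1851
3. ⊥bis P3·P1 via (34.1,15.365): [(45.5311, 0) (95, 0) (95, 28) (32.2414, 28)]  |A|=1571.1851
4. ⊥bis P3·P2 via (66.93,22.985): [(45.5311, 0) (60.9574, 0) (68.2331, 28) (32.2414, 28)]  |A|=719.8529
5. ⊥bis P3·P4 via (34.21,19.1): [(45.5311, 0) (60.9574, 0) (68.2331, 28) (32.2414, 28)]  |A|=719.8529
6. ⊥bis P3·P5 via (45.725,20.095): [(56.1401, 0) (60.9574, 0) (68.2331, 28) (41.6279, 28)]  |A|=439.9156
7. canonical 4-gon: [(56.1401, 0) (60.9574, 0) (68.2331, 28) (41.6279, 28)]
8. shoelace: 439.9156

Area of P3's cell: 439.9156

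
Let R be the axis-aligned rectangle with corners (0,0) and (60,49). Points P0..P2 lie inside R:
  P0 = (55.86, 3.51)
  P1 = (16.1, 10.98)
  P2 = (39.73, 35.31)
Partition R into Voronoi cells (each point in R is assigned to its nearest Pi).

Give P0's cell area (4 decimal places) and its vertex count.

Area of P0's cell: 469.5794 (4 vertices)

1. box [0,60]×[0,49]: [(0, 0) (60, 0) (60, 49) (0, 49)]
2. ⊥bis P0·P1 via (35.98,7.245): [(34.6188, 0) (60, 0) (60, 49) (43.8248, 49)]  |A|=1018.1307
3. ⊥bis P0·P2 via (47.795,19.41): [(37.2617, 14.0672) (34.6188, 0) (60, 0) (60, 25.6008)]  |A|=469.5794
4. canonical 4-gon: [(37.2617, 14.0672) (34.6188, 0) (60, 0) (60, 25.6008)]
5. shoelace: 469.5794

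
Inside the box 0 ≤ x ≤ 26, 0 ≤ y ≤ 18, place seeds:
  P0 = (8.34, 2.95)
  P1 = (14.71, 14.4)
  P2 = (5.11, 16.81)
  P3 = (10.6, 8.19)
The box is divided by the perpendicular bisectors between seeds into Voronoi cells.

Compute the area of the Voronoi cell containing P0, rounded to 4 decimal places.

Area of P0's cell: 106.6997

1. box [0,26]×[0,18]: [(0, 0) (26, 0) (26, 18) (0, 18)]
2. ⊥bis P0·P1 via (11.525,8.675): [(0, 15.0867) (0, 0) (26, 0) (26, 0.6221)]  |A|=204.2147
3. ⊥bis P0·P2 via (6.725,9.88): [(8.5814, 10.3126) (0, 8.3128) (0, 0) (26, 0) (26, 0.6221)]  |A|=175.1497
4. ⊥bis P0·P3 via (9.47,5.57): [(2.0195, 8.7834) (0, 8.3128) (0, 0) (22.3845, 0)]  |A|=106.6997
5. canonical 4-gon: [(2.0195, 8.7834) (0, 8.3128) (0, 0) (22.3845, 0)]
6. shoelace: 106.6997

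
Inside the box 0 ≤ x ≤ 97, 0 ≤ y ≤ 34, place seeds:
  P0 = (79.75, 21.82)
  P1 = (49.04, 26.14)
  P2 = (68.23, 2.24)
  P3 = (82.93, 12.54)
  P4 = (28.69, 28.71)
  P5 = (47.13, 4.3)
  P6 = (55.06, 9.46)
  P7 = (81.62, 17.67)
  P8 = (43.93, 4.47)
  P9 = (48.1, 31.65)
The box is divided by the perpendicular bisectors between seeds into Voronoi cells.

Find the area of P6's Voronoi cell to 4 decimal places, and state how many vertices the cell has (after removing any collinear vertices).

Area of P6's cell: 260.8452 (6 vertices)

1. box [0,97]×[0,34]: [(0, 0) (97, 0) (97, 34) (0, 34)]
2. ⊥bis P6·P0 via (67.405,15.64): [(0, 0) (75.2345, 0) (58.2138, 34) (0, 34)]  |A|=2268.6219
3. ⊥bis P6·P1 via (52.05,17.8): [(2.7304, 0) (75.2345, 0) (64.1394, 22.1632)]  |A|=803.4619
4. ⊥bis P6·P2 via (61.645,5.85): [(2.7304, 0) (58.4379, 0) (67.2174, 16.0147) (64.1394, 22.1632)]  |A|=668.9661
5. ⊥bis P6·P3 via (68.995,11): [(2.7304, 0) (58.4379, 0) (67.2174, 16.0147) (64.1394, 22.1632)]  |A|=668.9661
6. ⊥bis P6·P4 via (41.875,19.085): [(36.9617, 12.3545) (27.943, 0) (58.4379, 0) (67.2174, 16.0147) (64.1394, 22.1632)]  |A|=513.2217
7. ⊥bis P6·P5 via (51.095,6.88): [(45.5224, 15.4441) (55.5718, 0) (58.4379, 0) (67.2174, 16.0147) (64.1394, 22.1632)]  |A|=260.9221
8. ⊥bis P6·P7 via (68.34,13.565): [(45.5224, 15.4441) (55.5718, 0) (58.4379, 0) (67.2174, 16.0147) (64.1394, 22.1632)]  |A|=260.9221
9. ⊥bis P6·P8 via (49.495,6.965): [(45.6697, 15.4973) (46.0726, 14.5985) (55.5718, 0) (58.4379, 0) (67.2174, 16.0147) (64.1394, 22.1632)]  |A|=260.8452
10. ⊥bis P6·P9 via (51.58,20.555): [(45.6697, 15.4973) (46.0726, 14.5985) (55.5718, 0) (58.4379, 0) (67.2174, 16.0147) (64.1394, 22.1632)]  |A|=260.8452
11. canonical 6-gon: [(45.6697, 15.4973) (46.0726, 14.5985) (55.5718, 0) (58.4379, 0) (67.2174, 16.0147) (64.1394, 22.1632)]
12. shoelace: 260.8452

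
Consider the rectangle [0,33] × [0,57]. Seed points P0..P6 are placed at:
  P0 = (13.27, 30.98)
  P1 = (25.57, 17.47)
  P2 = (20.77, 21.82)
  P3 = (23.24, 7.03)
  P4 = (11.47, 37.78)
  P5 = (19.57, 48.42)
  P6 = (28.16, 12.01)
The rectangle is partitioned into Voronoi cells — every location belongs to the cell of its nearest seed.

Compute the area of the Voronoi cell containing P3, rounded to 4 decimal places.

1. box [0,33]×[0,57]: [(0, 0) (33, 0) (33, 57) (0, 57)]
2. ⊥bis P3·P0 via (18.255,19.005): [(0, 11.4057) (0, 0) (33, 0) (33, 25.1431)]  |A|=603.0559
3. ⊥bis P3·P1 via (24.405,12.25): [(9.8379, 15.5011) (0, 11.4057) (0, 0) (33, 0) (33, 10.3318)]  |A|=431.5249
4. ⊥bis P3·P2 via (22.005,14.425): [(17.8035, 13.7233) (0, 10.7501) (0, 0) (33, 0) (33, 10.3318)]  |A|=400.6326
5. ⊥bis P3·P4 via (17.355,22.405): [(17.8035, 13.7233) (0, 10.7501) (0, 0) (33, 0) (33, 10.3318)]  |A|=400.6326
6. ⊥bis P3·P5 via (21.405,27.725): [(17.8035, 13.7233) (0, 10.7501) (0, 0) (33, 0) (33, 10.3318)]  |A|=400.6326
7. ⊥bis P3·P6 via (25.7,9.52): [(22.5082, 12.6733) (17.8035, 13.7233) (0, 10.7501) (0, 0) (33, 0) (33, 2.308)]  |A|=358.5405
8. canonical 6-gon: [(22.5082, 12.6733) (17.8035, 13.7233) (0, 10.7501) (0, 0) (33, 0) (33, 2.308)]
9. shoelace: 358.5405

Area of P3's cell: 358.5405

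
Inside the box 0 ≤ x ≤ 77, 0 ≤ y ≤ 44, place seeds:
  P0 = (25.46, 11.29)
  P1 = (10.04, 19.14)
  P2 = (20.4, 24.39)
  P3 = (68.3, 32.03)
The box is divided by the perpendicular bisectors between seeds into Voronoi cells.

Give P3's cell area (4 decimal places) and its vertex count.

Area of P3's cell: 1281.2989 (5 vertices)

1. box [0,77]×[0,44]: [(0, 0) (77, 0) (77, 44) (0, 44)]
2. ⊥bis P3·P0 via (46.88,21.66): [(57.3662, 0) (77, 0) (77, 44) (36.0646, 44)]  |A|=1332.5225
3. ⊥bis P3·P1 via (39.17,25.585): [(57.3662, 0) (77, 0) (77, 44) (36.0646, 44)]  |A|=1332.5225
4. ⊥bis P3·P2 via (44.35,28.21): [(44.665, 26.2353) (57.3662, 0) (77, 0) (77, 44) (41.8315, 44)]  |A|=1281.2989
5. canonical 5-gon: [(44.665, 26.2353) (57.3662, 0) (77, 0) (77, 44) (41.8315, 44)]
6. shoelace: 1281.2989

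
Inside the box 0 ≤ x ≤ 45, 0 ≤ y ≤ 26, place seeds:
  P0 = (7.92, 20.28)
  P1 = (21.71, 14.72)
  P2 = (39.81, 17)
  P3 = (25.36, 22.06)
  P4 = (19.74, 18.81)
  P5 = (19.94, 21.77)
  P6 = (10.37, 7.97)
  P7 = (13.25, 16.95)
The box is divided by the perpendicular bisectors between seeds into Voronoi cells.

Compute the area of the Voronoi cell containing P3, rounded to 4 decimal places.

Area of P3's cell: 97.8935

1. box [0,45]×[0,26]: [(0, 0) (45, 0) (45, 26) (0, 26)]
2. ⊥bis P3·P0 via (16.64,21.17): [(18.8007, 0) (45, 0) (45, 26) (16.147, 26)]  |A|=715.6795
3. ⊥bis P3·P1 via (23.535,18.39): [(16.5702, 21.8534) (45, 7.716) (45, 26) (16.147, 26)]  |A|=319.7258
4. ⊥bis P3·P2 via (32.585,19.53): [(16.5702, 21.8534) (30.9028, 14.7262) (34.8506, 26) (16.147, 26)]  |A|=133.6382
5. ⊥bis P3·P4 via (22.55,20.435): [(23.8124, 18.2521) (30.9028, 14.7262) (34.8506, 26) (19.3318, 26)]  |A|=107.0474
6. ⊥bis P3·P5 via (22.65,21.915): [(22.7475, 20.0936) (23.8124, 18.2521) (30.9028, 14.7262) (34.8506, 26) (22.4314, 26)]  |A|=97.8935
7. ⊥bis P3·P6 via (17.865,15.015): [(22.7475, 20.0936) (23.8124, 18.2521) (30.9028, 14.7262) (34.8506, 26) (22.4314, 26)]  |A|=97.8935
8. ⊥bis P3·P7 via (19.305,19.505): [(22.7475, 20.0936) (23.8124, 18.2521) (30.9028, 14.7262) (34.8506, 26) (22.4314, 26)]  |A|=97.8935
9. canonical 5-gon: [(22.7475, 20.0936) (23.8124, 18.2521) (30.9028, 14.7262) (34.8506, 26) (22.4314, 26)]
10. shoelace: 97.8935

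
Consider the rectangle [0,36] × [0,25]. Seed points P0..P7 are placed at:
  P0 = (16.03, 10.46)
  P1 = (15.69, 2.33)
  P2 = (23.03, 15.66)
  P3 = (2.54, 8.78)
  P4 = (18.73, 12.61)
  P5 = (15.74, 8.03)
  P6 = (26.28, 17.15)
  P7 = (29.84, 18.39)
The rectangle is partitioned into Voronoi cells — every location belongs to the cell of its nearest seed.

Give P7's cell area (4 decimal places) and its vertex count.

Area of P7's cell: 152.5619 (5 vertices)

1. box [0,36]×[0,25]: [(0, 0) (36, 0) (36, 25) (0, 25)]
2. ⊥bis P7·P0 via (22.935,14.425): [(31.2181, 0) (36, 0) (36, 25) (16.8626, 25)]  |A|=298.9906
3. ⊥bis P7·P1 via (22.765,10.36): [(27.8335, 5.8943) (34.5234, 0) (36, 0) (36, 25) (16.8626, 25)]  |A|=289.2495
4. ⊥bis P7·P2 via (26.435,17.025): [(32.5701, 1.721) (34.5234, 0) (36, 0) (36, 25) (23.238, 25)]  |A|=192.6881
5. ⊥bis P7·P3 via (16.19,13.585): [(32.5701, 1.721) (34.5234, 0) (36, 0) (36, 25) (23.238, 25)]  |A|=192.6881
6. ⊥bis P7·P4 via (24.285,15.5): [(32.5701, 1.721) (34.5234, 0) (36, 0) (36, 25) (23.238, 25)]  |A|=192.6881
7. ⊥bis P7·P5 via (22.79,13.21): [(32.5701, 1.721) (34.5234, 0) (36, 0) (36, 25) (23.238, 25)]  |A|=192.6881
8. ⊥bis P7·P6 via (28.06,17.77): [(34.1283, 0.3481) (34.5234, 0) (36, 0) (36, 25) (25.5417, 25)]  |A|=152.5619
9. canonical 5-gon: [(34.1283, 0.3481) (34.5234, 0) (36, 0) (36, 25) (25.5417, 25)]
10. shoelace: 152.5619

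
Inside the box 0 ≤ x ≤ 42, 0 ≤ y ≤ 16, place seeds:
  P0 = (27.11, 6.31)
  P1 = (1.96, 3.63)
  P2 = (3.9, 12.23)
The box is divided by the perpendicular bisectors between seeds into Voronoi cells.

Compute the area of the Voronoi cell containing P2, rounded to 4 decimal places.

1. box [0,42]×[0,16]: [(0, 0) (42, 0) (42, 16) (0, 16)]
2. ⊥bis P2·P0 via (15.505,9.27): [(0, 0) (13.1406, 0) (17.2216, 16) (0, 16)]  |A|=242.8971
3. ⊥bis P2·P1 via (2.93,7.93): [(0, 8.591) (14.4976, 5.3206) (17.2216, 16) (0, 16)]  |A|=145.6653
4. canonical 4-gon: [(0, 8.591) (14.4976, 5.3206) (17.2216, 16) (0, 16)]
5. shoelace: 145.6653

Area of P2's cell: 145.6653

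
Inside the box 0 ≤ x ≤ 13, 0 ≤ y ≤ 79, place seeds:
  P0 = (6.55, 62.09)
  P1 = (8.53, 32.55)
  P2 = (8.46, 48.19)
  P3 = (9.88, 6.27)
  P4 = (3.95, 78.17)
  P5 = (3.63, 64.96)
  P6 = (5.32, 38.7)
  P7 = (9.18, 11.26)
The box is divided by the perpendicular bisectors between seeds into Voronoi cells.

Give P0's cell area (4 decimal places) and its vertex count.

Area of P0's cell: 129.4286 (5 vertices)

1. box [0,13]×[0,79]: [(0, 0) (13, 0) (13, 79) (0, 79)]
2. ⊥bis P0·P1 via (7.54,47.32): [(0, 46.8146) (13, 47.686) (13, 79) (0, 79)]  |A|=412.7462
3. ⊥bis P0·P2 via (7.505,55.14): [(0, 54.1087) (13, 55.8951) (13, 79) (0, 79)]  |A|=311.9753
4. ⊥bis P0·P3 via (8.215,34.18): [(0, 54.1087) (13, 55.8951) (13, 79) (0, 79)]  |A|=311.9753
5. ⊥bis P0·P4 via (5.25,70.13): [(0, 69.2811) (0, 54.1087) (13, 55.8951) (13, 71.3831)]  |A|=199.2928
6. ⊥bis P0·P5 via (5.09,63.525): [(12.7783, 71.3473) (0, 58.3463) (0, 54.1087) (13, 55.8951) (13, 71.3831)]  |A|=129.4286
7. ⊥bis P0·P6 via (5.935,50.395): [(12.7783, 71.3473) (0, 58.3463) (0, 54.1087) (13, 55.8951) (13, 71.3831)]  |A|=129.4286
8. ⊥bis P0·P7 via (7.865,36.675): [(12.7783, 71.3473) (0, 58.3463) (0, 54.1087) (13, 55.8951) (13, 71.3831)]  |A|=129.4286
9. canonical 5-gon: [(12.7783, 71.3473) (0, 58.3463) (0, 54.1087) (13, 55.8951) (13, 71.3831)]
10. shoelace: 129.4286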